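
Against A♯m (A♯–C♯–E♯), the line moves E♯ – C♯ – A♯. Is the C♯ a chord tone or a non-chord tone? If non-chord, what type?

A# minor triad contains A♯, C♯, E♯; C♯ is the third, so it is a chord tone.

Chord tone (the third of A# minor triad).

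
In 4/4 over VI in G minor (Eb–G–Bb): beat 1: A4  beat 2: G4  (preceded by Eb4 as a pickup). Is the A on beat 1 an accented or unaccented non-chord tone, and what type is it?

Accented appoggiatura.

The harmony at that moment is Eb major triad (Eb, G, Bb); A4 is not a chord tone.
It is approached by leap up from Eb4 and left by step down to G4.
Leap in, step out — an appoggiatura.
It falls on the downbeat, so it is accented.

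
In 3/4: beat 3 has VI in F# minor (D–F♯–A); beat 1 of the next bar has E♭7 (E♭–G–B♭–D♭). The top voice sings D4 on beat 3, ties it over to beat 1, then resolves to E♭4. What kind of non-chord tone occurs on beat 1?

The harmony at that moment is E♭ dominant seventh chord (E♭, G, B♭, D♭); D4 is not a chord tone.
It is held over (the same pitch as the preceding D4) and left by step up to E♭4.
Held over from the previous chord and resolving up by step — a retardation.

Retardation.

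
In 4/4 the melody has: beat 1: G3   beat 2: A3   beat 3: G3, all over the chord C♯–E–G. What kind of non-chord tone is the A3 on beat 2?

Upper neighbor tone.

The harmony at that moment is C♯ diminished triad (C♯, E, G); A3 is not a chord tone.
It is approached by step up from G3 and left by step down to G3.
Step away and step back to the same note — a neighbor tone (upper neighbor).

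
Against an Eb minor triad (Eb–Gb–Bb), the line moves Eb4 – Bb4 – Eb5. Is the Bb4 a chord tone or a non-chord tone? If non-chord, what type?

Chord tone (the fifth of Eb minor triad).

Eb minor triad contains Eb, Gb, Bb; Bb is the fifth, so it is a chord tone.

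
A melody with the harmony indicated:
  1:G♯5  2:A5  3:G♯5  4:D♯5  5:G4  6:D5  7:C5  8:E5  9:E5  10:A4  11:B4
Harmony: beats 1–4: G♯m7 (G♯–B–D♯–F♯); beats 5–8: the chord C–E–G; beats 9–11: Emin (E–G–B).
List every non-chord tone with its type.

The harmony at that moment is G♯ minor seventh chord (G♯, B, D♯, F♯); A5 is not a chord tone.
It is approached by step up from G♯5 and left by step down to G♯5.
Step away and step back to the same note — a neighbor tone (upper neighbor).
The harmony at that moment is C major triad (C, E, G); D5 is not a chord tone.
It is approached by leap up from G4 and left by step down to C5.
Leap in, step out — an appoggiatura.
The harmony at that moment is E minor triad (E, G, B); A4 is not a chord tone.
It is approached by leap down from E5 and left by step up to B4.
Leap in, step out — an appoggiatura.

A5 (beat 2) — neighbor tone; D5 (beat 6) — appoggiatura; A4 (beat 10) — appoggiatura.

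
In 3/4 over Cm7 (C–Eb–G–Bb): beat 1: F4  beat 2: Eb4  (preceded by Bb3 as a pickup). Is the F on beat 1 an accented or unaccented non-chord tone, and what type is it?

The harmony at that moment is C minor seventh chord (C, Eb, G, Bb); F4 is not a chord tone.
It is approached by leap up from Bb3 and left by step down to Eb4.
Leap in, step out — an appoggiatura.
It falls on the downbeat, so it is accented.

Accented appoggiatura.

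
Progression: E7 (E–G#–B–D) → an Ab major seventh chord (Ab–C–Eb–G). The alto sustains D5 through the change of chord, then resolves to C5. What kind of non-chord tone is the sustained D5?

D5 is a suspension.

The harmony at that moment is Ab major seventh chord (Ab, C, Eb, G); D5 is not a chord tone.
It is held over (the same pitch as the preceding D5) and left by step down to C5.
Held over from the previous chord and resolving down by step — a suspension.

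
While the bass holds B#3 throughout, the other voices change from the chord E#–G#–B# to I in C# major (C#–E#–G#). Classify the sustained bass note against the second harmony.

The harmony at that moment is C# major triad (C#, E#, G#); B#3 is not a chord tone.
It is held over (the same pitch as the preceding B#3) and then sustained as the same pitch into the next harmony.
Sustained through a change of harmony — a pedal tone.

Pedal tone (pedal point).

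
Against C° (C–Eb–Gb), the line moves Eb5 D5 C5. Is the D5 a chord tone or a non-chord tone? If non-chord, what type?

The harmony at that moment is C diminished triad (C, Eb, Gb); D5 is not a chord tone.
It is approached by step down from Eb5 and left by step down to C5.
Step in, step out in the same direction — a passing tone.

Non-chord tone — a passing tone.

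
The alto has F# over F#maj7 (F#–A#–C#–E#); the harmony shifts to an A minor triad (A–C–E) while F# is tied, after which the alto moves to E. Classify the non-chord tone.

F# is a suspension.

The harmony at that moment is A minor triad (A, C, E); F# is not a chord tone.
It is held over (the same pitch as the preceding F#) and left by step down to E.
Held over from the previous chord and resolving down by step — a suspension.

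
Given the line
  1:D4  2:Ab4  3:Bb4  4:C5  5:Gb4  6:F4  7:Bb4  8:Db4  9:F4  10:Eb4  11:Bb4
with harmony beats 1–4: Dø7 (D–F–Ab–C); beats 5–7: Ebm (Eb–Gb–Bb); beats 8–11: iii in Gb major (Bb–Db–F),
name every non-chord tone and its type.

Bb4 (beat 3) — passing tone; F4 (beat 6) — escape tone; Eb4 (beat 10) — escape tone.

The harmony at that moment is D half-diminished seventh chord (D, F, Ab, C); Bb4 is not a chord tone.
It is approached by step up from Ab4 and left by step up to C5.
Step in, step out in the same direction — a passing tone.
The harmony at that moment is Eb minor triad (Eb, Gb, Bb); F4 is not a chord tone.
It is approached by step down from Gb4 and left by leap up to Bb4.
Step in, leap out — an escape tone.
The harmony at that moment is Bb minor triad (Bb, Db, F); Eb4 is not a chord tone.
It is approached by step down from F4 and left by leap up to Bb4.
Step in, leap out — an escape tone.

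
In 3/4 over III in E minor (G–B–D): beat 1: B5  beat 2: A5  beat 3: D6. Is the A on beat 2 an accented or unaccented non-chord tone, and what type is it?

Unaccented escape tone.

The harmony at that moment is G major triad (G, B, D); A5 is not a chord tone.
It is approached by step down from B5 and left by leap up to D6.
Step in, leap out — an escape tone.
It falls on a weak beat, so it is unaccented.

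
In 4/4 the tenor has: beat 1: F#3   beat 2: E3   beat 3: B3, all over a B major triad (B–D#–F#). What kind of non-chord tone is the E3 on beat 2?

Escape tone.

The harmony at that moment is B major triad (B, D#, F#); E3 is not a chord tone.
It is approached by step down from F#3 and left by leap up to B3.
Step in, leap out, on a weak beat — an escape tone.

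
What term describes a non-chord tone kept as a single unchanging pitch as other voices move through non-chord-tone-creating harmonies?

Pedal tone.

Approach: none. Departure: none — a single pitch is sustained while the chords change around it, passing through harmonies that do not contain it.
No melodic motion at all; the dissonance is created entirely by the moving harmonies against the stationary note — a pedal tone (pedal point).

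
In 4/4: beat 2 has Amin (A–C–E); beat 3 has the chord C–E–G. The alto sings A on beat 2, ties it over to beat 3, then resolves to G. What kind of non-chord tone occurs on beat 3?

Suspension.

The harmony at that moment is C major triad (C, E, G); A is not a chord tone.
It is held over (the same pitch as the preceding A) and left by step down to G.
Held over from the previous chord and resolving down by step — a suspension.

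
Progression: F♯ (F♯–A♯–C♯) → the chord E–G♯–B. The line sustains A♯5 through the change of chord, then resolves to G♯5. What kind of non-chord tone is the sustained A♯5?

A♯5 is a suspension.

The harmony at that moment is E major triad (E, G♯, B); A♯5 is not a chord tone.
It is held over (the same pitch as the preceding A♯5) and left by step down to G♯5.
Held over from the previous chord and resolving down by step — a suspension.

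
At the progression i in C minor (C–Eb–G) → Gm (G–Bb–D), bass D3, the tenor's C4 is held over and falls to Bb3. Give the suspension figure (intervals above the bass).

At the second chord the bass is D3. The suspended C4 lies a seventh above the bass; after resolving down by step to Bb3, the interval above the bass becomes a sixth.
Suspension figures are named by those two intervals: 7–6.

7–6 suspension.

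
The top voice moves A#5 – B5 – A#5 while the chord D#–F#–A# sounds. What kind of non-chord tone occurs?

B5 is a neighbor tone.

The harmony at that moment is D# minor triad (D#, F#, A#); B5 is not a chord tone.
It is approached by step up from A#5 and left by step down to A#5.
Step away and step back to the same note — a neighbor tone (upper neighbor).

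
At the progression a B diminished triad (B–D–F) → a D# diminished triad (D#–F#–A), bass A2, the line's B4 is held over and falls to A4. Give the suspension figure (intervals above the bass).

At the second chord the bass is A2. The suspended B4 lies a ninth above the bass; after resolving down by step to A4, the interval above the bass becomes an octave.
Suspension figures are named by those two intervals: 9–8.

9–8 suspension.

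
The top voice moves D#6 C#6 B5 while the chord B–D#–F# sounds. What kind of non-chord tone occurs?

The harmony at that moment is B major triad (B, D#, F#); C#6 is not a chord tone.
It is approached by step down from D#6 and left by step down to B5.
Step in, step out in the same direction — a passing tone.

C#6 is a passing tone.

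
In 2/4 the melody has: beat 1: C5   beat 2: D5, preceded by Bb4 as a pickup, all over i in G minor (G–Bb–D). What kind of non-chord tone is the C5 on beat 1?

The harmony at that moment is G minor triad (G, Bb, D); C5 is not a chord tone.
It is approached by step up from Bb4 and left by step up to D5.
Step in, step out in the same direction — a passing tone.

Passing tone.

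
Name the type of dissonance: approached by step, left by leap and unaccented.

Approach: by step. Departure: by leap. Metric position: weak.
Step in, leap out, from a weak position — an escape tone (échappée). (It is the mirror image of the appoggiatura, which leaps in and steps out on a strong beat.)

Escape tone.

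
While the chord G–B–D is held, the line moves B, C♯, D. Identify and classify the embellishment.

C♯ is a passing tone.

The harmony at that moment is G major triad (G, B, D); C♯ is not a chord tone.
It is approached by step up from B and left by step up to D.
Step in, step out in the same direction — a passing tone.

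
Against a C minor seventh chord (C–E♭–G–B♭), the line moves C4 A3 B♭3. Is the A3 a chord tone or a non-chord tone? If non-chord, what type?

The harmony at that moment is C minor seventh chord (C, E♭, G, B♭); A3 is not a chord tone.
It is approached by leap down from C4 and left by step up to B♭3.
Leap in, step out — an appoggiatura.

Non-chord tone — an appoggiatura.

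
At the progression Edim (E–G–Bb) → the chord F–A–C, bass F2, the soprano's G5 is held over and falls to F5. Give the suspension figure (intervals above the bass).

At the second chord the bass is F2. The suspended G5 lies a ninth above the bass; after resolving down by step to F5, the interval above the bass becomes an octave.
Suspension figures are named by those two intervals: 9–8.

9–8 suspension.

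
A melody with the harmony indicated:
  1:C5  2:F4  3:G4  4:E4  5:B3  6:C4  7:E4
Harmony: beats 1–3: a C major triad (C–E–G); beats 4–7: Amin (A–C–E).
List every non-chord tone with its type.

F4 (beat 2) — appoggiatura; B3 (beat 5) — appoggiatura.

The harmony at that moment is C major triad (C, E, G); F4 is not a chord tone.
It is approached by leap down from C5 and left by step up to G4.
Leap in, step out — an appoggiatura.
The harmony at that moment is A minor triad (A, C, E); B3 is not a chord tone.
It is approached by leap down from E4 and left by step up to C4.
Leap in, step out — an appoggiatura.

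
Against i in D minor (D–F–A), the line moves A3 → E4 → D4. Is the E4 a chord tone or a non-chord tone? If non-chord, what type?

The harmony at that moment is D minor triad (D, F, A); E4 is not a chord tone.
It is approached by leap up from A3 and left by step down to D4.
Leap in, step out — an appoggiatura.

Non-chord tone — an appoggiatura.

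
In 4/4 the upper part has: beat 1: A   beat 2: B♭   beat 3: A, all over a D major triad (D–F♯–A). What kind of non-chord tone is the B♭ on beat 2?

The harmony at that moment is D major triad (D, F♯, A); B♭ is not a chord tone.
It is approached by step up from A and left by step down to A.
Step away and step back to the same note — a neighbor tone (upper neighbor).

Upper neighbor tone.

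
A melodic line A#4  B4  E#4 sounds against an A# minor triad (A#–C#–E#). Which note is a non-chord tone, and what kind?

The harmony at that moment is A# minor triad (A#, C#, E#); B4 is not a chord tone.
It is approached by step up from A#4 and left by leap down to E#4.
Step in, leap out — an escape tone.

B4 is an escape tone.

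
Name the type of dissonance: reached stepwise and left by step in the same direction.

Approach: by step. Departure: by step, continuing in the same direction.
Stepwise on both sides with no change of direction means the note fills in the space between two different chord tones — a passing tone. (Had it turned back to its starting note it would be a neighbor tone instead.)

Passing tone.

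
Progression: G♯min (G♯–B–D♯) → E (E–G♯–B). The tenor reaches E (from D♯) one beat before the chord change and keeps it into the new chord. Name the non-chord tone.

The harmony at that moment is G♯ minor triad (G♯, B, D♯); E is not a chord tone.
It is approached by step up from D♯ and then sustained as the same pitch into the next harmony.
Arriving early and becoming a chord tone when the harmony changes — an anticipation.

E is an anticipation.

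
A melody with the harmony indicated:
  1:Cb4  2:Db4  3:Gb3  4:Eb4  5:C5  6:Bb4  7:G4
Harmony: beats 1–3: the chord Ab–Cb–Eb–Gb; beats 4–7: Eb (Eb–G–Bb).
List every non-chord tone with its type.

The harmony at that moment is Ab minor seventh chord (Ab, Cb, Eb, Gb); Db4 is not a chord tone.
It is approached by step up from Cb4 and left by leap down to Gb3.
Step in, leap out — an escape tone.
The harmony at that moment is Eb major triad (Eb, G, Bb); C5 is not a chord tone.
It is approached by leap up from Eb4 and left by step down to Bb4.
Leap in, step out — an appoggiatura.

Db4 (beat 2) — escape tone; C5 (beat 5) — appoggiatura.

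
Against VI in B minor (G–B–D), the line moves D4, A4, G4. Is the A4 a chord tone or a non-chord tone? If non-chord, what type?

The harmony at that moment is G major triad (G, B, D); A4 is not a chord tone.
It is approached by leap up from D4 and left by step down to G4.
Leap in, step out — an appoggiatura.

Non-chord tone — an appoggiatura.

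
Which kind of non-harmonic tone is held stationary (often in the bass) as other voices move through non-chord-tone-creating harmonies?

Pedal tone.

Approach: none. Departure: none — a single pitch is sustained while the chords change around it, passing through harmonies that do not contain it.
No melodic motion at all; the dissonance is created entirely by the moving harmonies against the stationary note — a pedal tone (pedal point).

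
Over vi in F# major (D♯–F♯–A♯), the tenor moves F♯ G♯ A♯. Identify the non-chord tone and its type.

G♯ is a passing tone.

The harmony at that moment is D♯ minor triad (D♯, F♯, A♯); G♯ is not a chord tone.
It is approached by step up from F♯ and left by step up to A♯.
Step in, step out in the same direction — a passing tone.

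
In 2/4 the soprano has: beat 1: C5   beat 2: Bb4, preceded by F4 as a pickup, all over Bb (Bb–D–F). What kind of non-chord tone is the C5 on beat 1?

Appoggiatura.

The harmony at that moment is Bb major triad (Bb, D, F); C5 is not a chord tone.
It is approached by leap up from F4 and left by step down to Bb4.
Leap in, step out, metrically accented — an appoggiatura.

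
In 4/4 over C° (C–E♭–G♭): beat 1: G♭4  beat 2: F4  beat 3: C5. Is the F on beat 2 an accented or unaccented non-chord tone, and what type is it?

The harmony at that moment is C diminished triad (C, E♭, G♭); F4 is not a chord tone.
It is approached by step down from G♭4 and left by leap up to C5.
Step in, leap out — an escape tone.
It falls on a weak beat, so it is unaccented.

Unaccented escape tone.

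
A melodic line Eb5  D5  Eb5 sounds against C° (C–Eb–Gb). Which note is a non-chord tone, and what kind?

D5 is a neighbor tone.

The harmony at that moment is C diminished triad (C, Eb, Gb); D5 is not a chord tone.
It is approached by step down from Eb5 and left by step up to Eb5.
Step away and step back to the same note — a neighbor tone (lower neighbor).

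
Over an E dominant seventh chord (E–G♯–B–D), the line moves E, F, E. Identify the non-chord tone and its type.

F is a neighbor tone.

The harmony at that moment is E dominant seventh chord (E, G♯, B, D); F is not a chord tone.
It is approached by step up from E and left by step down to E.
Step away and step back to the same note — a neighbor tone (upper neighbor).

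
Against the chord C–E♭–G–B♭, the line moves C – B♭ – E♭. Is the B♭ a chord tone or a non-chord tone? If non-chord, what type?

Chord tone (the seventh of C minor seventh chord).

C minor seventh chord contains C, E♭, G, B♭; B♭ is the seventh, so it is a chord tone.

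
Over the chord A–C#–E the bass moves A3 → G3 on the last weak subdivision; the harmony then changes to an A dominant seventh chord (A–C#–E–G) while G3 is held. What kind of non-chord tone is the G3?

The harmony at that moment is A major triad (A, C#, E); G3 is not a chord tone.
It is approached by step down from A3 and then sustained as the same pitch into the next harmony.
Arriving early and becoming a chord tone when the harmony changes — an anticipation.

G3 is an anticipation.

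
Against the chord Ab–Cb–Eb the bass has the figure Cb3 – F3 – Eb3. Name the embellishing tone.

F3 is an appoggiatura.

The harmony at that moment is Ab minor triad (Ab, Cb, Eb); F3 is not a chord tone.
It is approached by leap up from Cb3 and left by step down to Eb3.
Leap in, step out — an appoggiatura.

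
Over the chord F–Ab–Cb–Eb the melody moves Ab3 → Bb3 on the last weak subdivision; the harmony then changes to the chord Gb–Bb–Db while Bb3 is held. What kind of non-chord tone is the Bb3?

Bb3 is an anticipation.

The harmony at that moment is F half-diminished seventh chord (F, Ab, Cb, Eb); Bb3 is not a chord tone.
It is approached by step up from Ab3 and then sustained as the same pitch into the next harmony.
Arriving early and becoming a chord tone when the harmony changes — an anticipation.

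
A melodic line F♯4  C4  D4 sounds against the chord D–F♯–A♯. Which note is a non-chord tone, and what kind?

C4 is an appoggiatura.

The harmony at that moment is D augmented triad (D, F♯, A♯); C4 is not a chord tone.
It is approached by leap down from F♯4 and left by step up to D4.
Leap in, step out — an appoggiatura.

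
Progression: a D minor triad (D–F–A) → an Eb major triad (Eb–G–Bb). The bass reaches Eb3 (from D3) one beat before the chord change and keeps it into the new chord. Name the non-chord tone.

The harmony at that moment is D minor triad (D, F, A); Eb3 is not a chord tone.
It is approached by step up from D3 and then sustained as the same pitch into the next harmony.
Arriving early and becoming a chord tone when the harmony changes — an anticipation.

Eb3 is an anticipation.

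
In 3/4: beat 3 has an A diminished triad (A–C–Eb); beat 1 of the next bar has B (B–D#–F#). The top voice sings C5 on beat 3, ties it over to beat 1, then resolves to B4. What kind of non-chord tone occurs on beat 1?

Suspension.

The harmony at that moment is B major triad (B, D#, F#); C5 is not a chord tone.
It is held over (the same pitch as the preceding C5) and left by step down to B4.
Held over from the previous chord and resolving down by step — a suspension.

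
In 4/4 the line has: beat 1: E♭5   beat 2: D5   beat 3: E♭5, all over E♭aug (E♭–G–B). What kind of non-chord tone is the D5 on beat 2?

Lower neighbor tone.

The harmony at that moment is E♭ augmented triad (E♭, G, B); D5 is not a chord tone.
It is approached by step down from E♭5 and left by step up to E♭5.
Step away and step back to the same note — a neighbor tone (lower neighbor).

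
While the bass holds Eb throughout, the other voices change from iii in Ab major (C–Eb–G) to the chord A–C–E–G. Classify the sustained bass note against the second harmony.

The harmony at that moment is A minor seventh chord (A, C, E, G); Eb is not a chord tone.
It is held over (the same pitch as the preceding Eb) and then sustained as the same pitch into the next harmony.
Sustained through a change of harmony — a pedal tone.

Pedal tone (pedal point).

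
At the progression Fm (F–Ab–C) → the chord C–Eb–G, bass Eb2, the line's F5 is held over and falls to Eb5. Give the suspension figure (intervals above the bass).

9–8 suspension.

At the second chord the bass is Eb2. The suspended F5 lies a ninth above the bass; after resolving down by step to Eb5, the interval above the bass becomes an octave.
Suspension figures are named by those two intervals: 9–8.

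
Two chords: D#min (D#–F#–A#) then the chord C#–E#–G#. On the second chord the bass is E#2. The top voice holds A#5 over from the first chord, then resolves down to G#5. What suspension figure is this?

At the second chord the bass is E#2. The suspended A#5 lies a fourth above the bass; after resolving down by step to G#5, the interval above the bass becomes a third.
Suspension figures are named by those two intervals: 4–3.

4–3 suspension.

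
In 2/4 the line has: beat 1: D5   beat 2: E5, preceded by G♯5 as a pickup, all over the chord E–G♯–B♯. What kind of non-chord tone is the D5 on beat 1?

The harmony at that moment is E augmented triad (E, G♯, B♯); D5 is not a chord tone.
It is approached by leap down from G♯5 and left by step up to E5.
Leap in, step out, metrically accented — an appoggiatura.

Appoggiatura.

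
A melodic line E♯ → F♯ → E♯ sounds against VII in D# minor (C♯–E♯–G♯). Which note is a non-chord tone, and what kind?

F♯ is a neighbor tone.

The harmony at that moment is C♯ major triad (C♯, E♯, G♯); F♯ is not a chord tone.
It is approached by step up from E♯ and left by step down to E♯.
Step away and step back to the same note — a neighbor tone (upper neighbor).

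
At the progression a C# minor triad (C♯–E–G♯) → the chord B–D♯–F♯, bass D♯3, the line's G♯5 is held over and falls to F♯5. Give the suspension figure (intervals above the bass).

4–3 suspension.

At the second chord the bass is D♯3. The suspended G♯5 lies a fourth above the bass; after resolving down by step to F♯5, the interval above the bass becomes a third.
Suspension figures are named by those two intervals: 4–3.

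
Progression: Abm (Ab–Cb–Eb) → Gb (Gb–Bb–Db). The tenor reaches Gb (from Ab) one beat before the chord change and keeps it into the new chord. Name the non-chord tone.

Gb is an anticipation.

The harmony at that moment is Ab minor triad (Ab, Cb, Eb); Gb is not a chord tone.
It is approached by step down from Ab and then sustained as the same pitch into the next harmony.
Arriving early and becoming a chord tone when the harmony changes — an anticipation.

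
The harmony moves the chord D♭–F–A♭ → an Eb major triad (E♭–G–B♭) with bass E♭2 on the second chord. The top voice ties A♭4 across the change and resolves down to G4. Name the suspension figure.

At the second chord the bass is E♭2. The suspended A♭4 lies a fourth above the bass; after resolving down by step to G4, the interval above the bass becomes a third.
Suspension figures are named by those two intervals: 4–3.

4–3 suspension.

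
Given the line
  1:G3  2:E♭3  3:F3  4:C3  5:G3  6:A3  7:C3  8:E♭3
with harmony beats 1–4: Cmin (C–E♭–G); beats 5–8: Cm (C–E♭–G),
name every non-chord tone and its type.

The harmony at that moment is C minor triad (C, E♭, G); F3 is not a chord tone.
It is approached by step up from E♭3 and left by leap down to C3.
Step in, leap out — an escape tone.
The harmony at that moment is C minor triad (C, E♭, G); A3 is not a chord tone.
It is approached by step up from G3 and left by leap down to C3.
Step in, leap out — an escape tone.

F3 (beat 3) — escape tone; A3 (beat 6) — escape tone.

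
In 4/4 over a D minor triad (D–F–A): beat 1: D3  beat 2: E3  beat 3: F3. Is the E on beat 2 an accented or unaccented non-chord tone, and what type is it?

Unaccented passing tone.

The harmony at that moment is D minor triad (D, F, A); E3 is not a chord tone.
It is approached by step up from D3 and left by step up to F3.
Step in, step out in the same direction — a passing tone.
It falls on a weak beat, so it is unaccented.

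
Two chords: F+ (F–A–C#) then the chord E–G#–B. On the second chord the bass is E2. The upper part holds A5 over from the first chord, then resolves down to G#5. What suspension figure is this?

At the second chord the bass is E2. The suspended A5 lies a fourth above the bass; after resolving down by step to G#5, the interval above the bass becomes a third.
Suspension figures are named by those two intervals: 4–3.

4–3 suspension.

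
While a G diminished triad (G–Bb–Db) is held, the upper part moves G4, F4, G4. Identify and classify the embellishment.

The harmony at that moment is G diminished triad (G, Bb, Db); F4 is not a chord tone.
It is approached by step down from G4 and left by step up to G4.
Step away and step back to the same note — a neighbor tone (lower neighbor).

F4 is a neighbor tone.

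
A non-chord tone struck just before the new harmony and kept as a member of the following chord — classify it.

Anticipation.

Approach: ahead of the chord change (typically by step), so it is dissonant against the current harmony. Departure: none — the same pitch is restated or held and is a chord tone of the new harmony.
Dissonant first, consonant once the harmony catches up: the note simply arrives early — an anticipation. (The reverse timing, consonant first and dissonant after the change, would be a suspension or retardation.)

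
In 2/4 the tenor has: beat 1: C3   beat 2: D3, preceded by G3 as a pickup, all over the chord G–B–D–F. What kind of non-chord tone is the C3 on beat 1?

The harmony at that moment is G dominant seventh chord (G, B, D, F); C3 is not a chord tone.
It is approached by leap down from G3 and left by step up to D3.
Leap in, step out, metrically accented — an appoggiatura.

Appoggiatura.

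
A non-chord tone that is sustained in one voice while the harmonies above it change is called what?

Pedal tone.

Approach: none. Departure: none — a single pitch is sustained while the chords change around it, passing through harmonies that do not contain it.
No melodic motion at all; the dissonance is created entirely by the moving harmonies against the stationary note — a pedal tone (pedal point).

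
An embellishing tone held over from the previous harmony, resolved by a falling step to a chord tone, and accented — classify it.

Suspension.

Approach: by preparation — the pitch is first a chord tone, then held (tied or repeated) while the harmony changes under it. Departure: down by step. Metric position: strong.
A prepared dissonance that resolves downward by step — a suspension. (The same figure resolving upward would be a retardation.)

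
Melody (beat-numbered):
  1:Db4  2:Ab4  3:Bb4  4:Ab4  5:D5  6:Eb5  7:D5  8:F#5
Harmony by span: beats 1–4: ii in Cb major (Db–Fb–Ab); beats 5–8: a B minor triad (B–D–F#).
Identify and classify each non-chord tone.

The harmony at that moment is Db minor triad (Db, Fb, Ab); Bb4 is not a chord tone.
It is approached by step up from Ab4 and left by step down to Ab4.
Step away and step back to the same note — a neighbor tone (upper neighbor).
The harmony at that moment is B minor triad (B, D, F#); Eb5 is not a chord tone.
It is approached by step up from D5 and left by step down to D5.
Step away and step back to the same note — a neighbor tone (upper neighbor).

Bb4 (beat 3) — neighbor tone; Eb5 (beat 6) — neighbor tone.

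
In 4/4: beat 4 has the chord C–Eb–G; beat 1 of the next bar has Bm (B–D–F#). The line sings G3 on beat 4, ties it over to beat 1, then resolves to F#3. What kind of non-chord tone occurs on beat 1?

Suspension.

The harmony at that moment is B minor triad (B, D, F#); G3 is not a chord tone.
It is held over (the same pitch as the preceding G3) and left by step down to F#3.
Held over from the previous chord and resolving down by step — a suspension.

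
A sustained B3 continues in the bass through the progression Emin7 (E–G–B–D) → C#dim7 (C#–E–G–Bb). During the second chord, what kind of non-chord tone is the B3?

The harmony at that moment is C# diminished seventh chord (C#, E, G, Bb); B3 is not a chord tone.
It is held over (the same pitch as the preceding B3) and then sustained as the same pitch into the next harmony.
Sustained through a change of harmony — a pedal tone.

Pedal tone (pedal point).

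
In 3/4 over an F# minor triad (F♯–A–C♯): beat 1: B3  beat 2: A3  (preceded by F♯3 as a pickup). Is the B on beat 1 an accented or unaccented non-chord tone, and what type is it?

Accented appoggiatura.

The harmony at that moment is F♯ minor triad (F♯, A, C♯); B3 is not a chord tone.
It is approached by leap up from F♯3 and left by step down to A3.
Leap in, step out — an appoggiatura.
It falls on the downbeat, so it is accented.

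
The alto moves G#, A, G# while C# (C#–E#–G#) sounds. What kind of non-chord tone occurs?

A is a neighbor tone.

The harmony at that moment is C# major triad (C#, E#, G#); A is not a chord tone.
It is approached by step up from G# and left by step down to G#.
Step away and step back to the same note — a neighbor tone (upper neighbor).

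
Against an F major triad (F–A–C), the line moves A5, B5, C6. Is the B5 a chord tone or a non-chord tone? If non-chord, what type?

Non-chord tone — a passing tone.

The harmony at that moment is F major triad (F, A, C); B5 is not a chord tone.
It is approached by step up from A5 and left by step up to C6.
Step in, step out in the same direction — a passing tone.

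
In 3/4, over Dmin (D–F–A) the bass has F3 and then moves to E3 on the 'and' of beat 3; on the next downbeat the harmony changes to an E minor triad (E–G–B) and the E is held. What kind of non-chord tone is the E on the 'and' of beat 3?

The harmony at that moment is D minor triad (D, F, A); E3 is not a chord tone.
It is approached by step down from F3 and then sustained as the same pitch into the next harmony.
Arriving early and becoming a chord tone when the harmony changes — an anticipation.

Anticipation.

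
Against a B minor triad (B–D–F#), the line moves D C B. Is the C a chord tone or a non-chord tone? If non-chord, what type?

Non-chord tone — a passing tone.

The harmony at that moment is B minor triad (B, D, F#); C is not a chord tone.
It is approached by step down from D and left by step down to B.
Step in, step out in the same direction — a passing tone.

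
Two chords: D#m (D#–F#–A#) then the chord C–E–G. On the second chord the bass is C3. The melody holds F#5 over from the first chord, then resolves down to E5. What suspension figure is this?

At the second chord the bass is C3. The suspended F#5 lies a fourth above the bass; after resolving down by step to E5, the interval above the bass becomes a third.
Suspension figures are named by those two intervals: 4–3.

4–3 suspension.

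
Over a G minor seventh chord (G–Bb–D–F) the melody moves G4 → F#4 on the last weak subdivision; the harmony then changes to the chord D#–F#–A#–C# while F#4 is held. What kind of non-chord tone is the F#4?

F#4 is an anticipation.

The harmony at that moment is G minor seventh chord (G, Bb, D, F); F#4 is not a chord tone.
It is approached by step down from G4 and then sustained as the same pitch into the next harmony.
Arriving early and becoming a chord tone when the harmony changes — an anticipation.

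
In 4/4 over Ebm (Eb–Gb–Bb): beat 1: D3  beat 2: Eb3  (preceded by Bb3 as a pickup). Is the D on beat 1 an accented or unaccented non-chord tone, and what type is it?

The harmony at that moment is Eb minor triad (Eb, Gb, Bb); D3 is not a chord tone.
It is approached by leap down from Bb3 and left by step up to Eb3.
Leap in, step out — an appoggiatura.
It falls on the downbeat, so it is accented.

Accented appoggiatura.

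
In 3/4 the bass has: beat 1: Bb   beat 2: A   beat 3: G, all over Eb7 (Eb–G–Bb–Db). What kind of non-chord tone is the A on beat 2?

The harmony at that moment is Eb dominant seventh chord (Eb, G, Bb, Db); A is not a chord tone.
It is approached by step down from Bb and left by step down to G.
Step in, step out in the same direction — a passing tone.

Passing tone.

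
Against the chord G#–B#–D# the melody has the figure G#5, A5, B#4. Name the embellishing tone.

A5 is an escape tone.

The harmony at that moment is G# major triad (G#, B#, D#); A5 is not a chord tone.
It is approached by step up from G#5 and left by leap down to B#4.
Step in, leap out — an escape tone.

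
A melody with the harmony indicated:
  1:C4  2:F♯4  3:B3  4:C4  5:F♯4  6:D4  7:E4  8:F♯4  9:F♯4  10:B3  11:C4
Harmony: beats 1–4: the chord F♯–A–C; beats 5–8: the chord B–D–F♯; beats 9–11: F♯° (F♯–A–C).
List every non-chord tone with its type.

The harmony at that moment is F♯ diminished triad (F♯, A, C); B3 is not a chord tone.
It is approached by leap down from F♯4 and left by step up to C4.
Leap in, step out — an appoggiatura.
The harmony at that moment is B minor triad (B, D, F♯); E4 is not a chord tone.
It is approached by step up from D4 and left by step up to F♯4.
Step in, step out in the same direction — a passing tone.
The harmony at that moment is F♯ diminished triad (F♯, A, C); B3 is not a chord tone.
It is approached by leap down from F♯4 and left by step up to C4.
Leap in, step out — an appoggiatura.

B3 (beat 3) — appoggiatura; E4 (beat 7) — passing tone; B3 (beat 10) — appoggiatura.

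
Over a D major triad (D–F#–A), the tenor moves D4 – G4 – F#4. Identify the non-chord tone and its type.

The harmony at that moment is D major triad (D, F#, A); G4 is not a chord tone.
It is approached by leap up from D4 and left by step down to F#4.
Leap in, step out — an appoggiatura.

G4 is an appoggiatura.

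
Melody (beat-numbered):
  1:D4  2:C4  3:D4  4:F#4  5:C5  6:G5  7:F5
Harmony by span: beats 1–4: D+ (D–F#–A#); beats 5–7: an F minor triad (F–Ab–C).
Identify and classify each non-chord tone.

The harmony at that moment is D augmented triad (D, F#, A#); C4 is not a chord tone.
It is approached by step down from D4 and left by step up to D4.
Step away and step back to the same note — a neighbor tone (lower neighbor).
The harmony at that moment is F minor triad (F, Ab, C); G5 is not a chord tone.
It is approached by leap up from C5 and left by step down to F5.
Leap in, step out — an appoggiatura.

C4 (beat 2) — neighbor tone; G5 (beat 6) — appoggiatura.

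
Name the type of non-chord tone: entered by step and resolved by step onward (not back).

Passing tone.

Approach: by step. Departure: by step, continuing in the same direction.
Stepwise on both sides with no change of direction means the note fills in the space between two different chord tones — a passing tone. (Had it turned back to its starting note it would be a neighbor tone instead.)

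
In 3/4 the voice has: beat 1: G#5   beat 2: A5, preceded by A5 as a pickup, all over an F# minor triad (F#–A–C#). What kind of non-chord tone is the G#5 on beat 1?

The harmony at that moment is F# minor triad (F#, A, C#); G#5 is not a chord tone.
It is approached by step down from A5 and left by step up to A5.
Step away and step back to the same note — a neighbor tone (lower neighbor).

Lower neighbor tone.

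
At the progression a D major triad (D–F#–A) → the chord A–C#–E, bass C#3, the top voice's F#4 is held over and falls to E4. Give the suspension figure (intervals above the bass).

At the second chord the bass is C#3. The suspended F#4 lies a fourth above the bass; after resolving down by step to E4, the interval above the bass becomes a third.
Suspension figures are named by those two intervals: 4–3.

4–3 suspension.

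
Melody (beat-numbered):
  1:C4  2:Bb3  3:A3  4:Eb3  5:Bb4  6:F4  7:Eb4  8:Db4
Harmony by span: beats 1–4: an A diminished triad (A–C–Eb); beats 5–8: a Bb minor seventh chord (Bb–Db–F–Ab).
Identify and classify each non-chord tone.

Bb3 (beat 2) — passing tone; Eb4 (beat 7) — passing tone.

The harmony at that moment is A diminished triad (A, C, Eb); Bb3 is not a chord tone.
It is approached by step down from C4 and left by step down to A3.
Step in, step out in the same direction — a passing tone.
The harmony at that moment is Bb minor seventh chord (Bb, Db, F, Ab); Eb4 is not a chord tone.
It is approached by step down from F4 and left by step down to Db4.
Step in, step out in the same direction — a passing tone.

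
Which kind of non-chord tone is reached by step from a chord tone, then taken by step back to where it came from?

Approach: by step. Departure: by step in the opposite direction, back to the starting pitch.
Stepwise on both sides but reversing to return to the same chord tone — a neighbor tone. (Had it continued onward in the same direction it would be a passing tone instead.)

Neighbor tone.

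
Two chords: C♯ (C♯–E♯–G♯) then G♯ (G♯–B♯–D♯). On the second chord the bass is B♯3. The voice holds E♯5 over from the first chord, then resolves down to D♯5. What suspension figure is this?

4–3 suspension.

At the second chord the bass is B♯3. The suspended E♯5 lies a fourth above the bass; after resolving down by step to D♯5, the interval above the bass becomes a third.
Suspension figures are named by those two intervals: 4–3.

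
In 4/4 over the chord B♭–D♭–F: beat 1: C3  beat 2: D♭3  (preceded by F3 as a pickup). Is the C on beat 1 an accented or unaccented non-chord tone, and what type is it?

The harmony at that moment is B♭ minor triad (B♭, D♭, F); C3 is not a chord tone.
It is approached by leap down from F3 and left by step up to D♭3.
Leap in, step out — an appoggiatura.
It falls on the downbeat, so it is accented.

Accented appoggiatura.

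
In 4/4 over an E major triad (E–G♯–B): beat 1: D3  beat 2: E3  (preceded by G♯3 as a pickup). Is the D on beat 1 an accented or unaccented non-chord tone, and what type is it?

Accented appoggiatura.

The harmony at that moment is E major triad (E, G♯, B); D3 is not a chord tone.
It is approached by leap down from G♯3 and left by step up to E3.
Leap in, step out — an appoggiatura.
It falls on the downbeat, so it is accented.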